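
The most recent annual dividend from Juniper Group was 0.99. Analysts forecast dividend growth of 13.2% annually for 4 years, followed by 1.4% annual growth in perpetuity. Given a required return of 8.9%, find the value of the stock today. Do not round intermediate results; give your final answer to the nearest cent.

D_1 = 1.12068
D_2 = 1.26861
D_3 = 1.43607
D_4 = 1.62563
Terminal value at year 4: TV = D_4×(1+g_2)/(r−g_2) = 1.64839/0.075 = 21.97848
P_0 = D_1/(1+r)^1 + D_2/(1+r)^2 + D_3/(1+r)^3 + D_4/(1+r)^4 + TV/(1+r)^4
    = 1.02909 + 1.06973 + 1.11196 + 1.15587 + 15.62738 = 19.99403

19.99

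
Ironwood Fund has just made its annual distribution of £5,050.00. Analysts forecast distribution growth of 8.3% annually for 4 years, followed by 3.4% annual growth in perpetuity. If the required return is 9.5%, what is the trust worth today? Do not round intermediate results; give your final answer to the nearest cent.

£101563.08

D_1 = 5469.15000
D_2 = 5923.08945
D_3 = 6414.70587
D_4 = 6947.12646
Terminal value at year 4: TV = D_4×(1+g_2)/(r−g_2) = 7183.32876/0.061 = 117759.48790
P_0 = D_1/(1+r)^1 + D_2/(1+r)^2 + D_3/(1+r)^3 + D_4/(1+r)^4 + TV/(1+r)^4
    = 4994.65753 + 4939.92156 + 4885.78543 + 4832.24258 + 81910.47259 = 101563.07970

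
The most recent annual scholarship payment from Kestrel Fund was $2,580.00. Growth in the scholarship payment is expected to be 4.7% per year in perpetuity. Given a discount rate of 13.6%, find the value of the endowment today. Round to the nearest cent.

D₁ = D₀ × (1 + g) = $2,580.00 × 1.047 = $2,701.2600
Growing perpetuity: P = D₁ / (r − g) = $2,701.2600 / (0.136 − 0.047) = $30,351.24

$30351.24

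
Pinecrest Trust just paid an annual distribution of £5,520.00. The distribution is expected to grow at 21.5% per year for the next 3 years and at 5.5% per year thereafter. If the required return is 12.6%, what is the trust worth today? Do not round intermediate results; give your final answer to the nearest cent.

D_1 = 6706.80000
D_2 = 8148.76200
D_3 = 9900.74583
Terminal value at year 3: TV = D_3×(1+g_2)/(r−g_2) = 10445.28685/0.071 = 147116.71621
P_0 = D_1/(1+r)^1 + D_2/(1+r)^2 + D_3/(1+r)^3 + TV/(1+r)^3
    = 5956.30551 + 6427.09697 + 6935.10020 + 103049.72826 = 122368.23094

£122368.23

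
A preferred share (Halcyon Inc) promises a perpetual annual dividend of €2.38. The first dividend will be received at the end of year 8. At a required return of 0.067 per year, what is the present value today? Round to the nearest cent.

€22.56

Value at end of year 7: C / r = €2.38 / 0.067 = €35.5224
Discount to today: PV = €35.5224 / (1 + 0.067)^7 = €35.5224 / 1.574530 = €22.56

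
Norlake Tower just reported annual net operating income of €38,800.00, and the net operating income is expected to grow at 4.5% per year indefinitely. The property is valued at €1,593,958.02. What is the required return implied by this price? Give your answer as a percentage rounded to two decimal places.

D₁ = €38,800.00 × 1.045 = €40,546.0000
P = D₁/(r − g) ⇒ r = D₁/P + g = €40,546.0000/€1,593,958.02 + 0.045 = 0.025437 + 0.045 = 0.070437

7.04%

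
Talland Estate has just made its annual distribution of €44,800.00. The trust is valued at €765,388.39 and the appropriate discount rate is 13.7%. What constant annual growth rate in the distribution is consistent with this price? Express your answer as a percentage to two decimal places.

7.41%

P = D₀(1+g)/(r−g) ⇒ P(r−g) = D₀(1+g) ⇒ g(P+D₀) = P·r − D₀
g = (P·r − D₀)/(P + D₀) = (€765,388.39×0.137 − €44,800.00) / (€765,388.39 + €44,800.00) = 0.074129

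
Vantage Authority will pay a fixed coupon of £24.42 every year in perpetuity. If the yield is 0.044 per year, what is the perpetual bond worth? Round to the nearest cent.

£555.00

Level perpetuity: PV = C / r = £24.42 / 0.044 = £555.00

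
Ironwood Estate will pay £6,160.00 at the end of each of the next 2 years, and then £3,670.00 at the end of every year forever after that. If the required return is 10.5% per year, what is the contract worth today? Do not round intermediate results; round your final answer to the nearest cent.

PV of 2-year annuity: £6,160.00 × [1 − (1+0.105)^−2] / 0.105 = 10619.60238
Perpetuity value at year 2: £3,670.00 / 0.105 = 34952.38095
PV of perpetuity: 34952.38095 / (1+0.105)^2 = 28625.44252
Total PV = 10619.60238 + 28625.44252 = 39245.04490

£39245.04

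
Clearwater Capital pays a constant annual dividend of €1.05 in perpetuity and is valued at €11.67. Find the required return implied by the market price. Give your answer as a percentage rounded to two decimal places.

9.00%

P = C/r ⇒ r = C/P = €1.05/€11.67 = 0.089974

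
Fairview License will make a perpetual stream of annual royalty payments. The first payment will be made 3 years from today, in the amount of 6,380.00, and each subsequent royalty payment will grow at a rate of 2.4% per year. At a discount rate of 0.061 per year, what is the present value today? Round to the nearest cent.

Value at end of year 2: C₁ / (r − g) = 6,380.00 / (0.061 − 0.024) = 172,432.4324
Discount to today: PV = 172,432.4324 / (1 + 0.061)^2 = 172,432.4324 / 1.125721 = 153,175.11

153175.11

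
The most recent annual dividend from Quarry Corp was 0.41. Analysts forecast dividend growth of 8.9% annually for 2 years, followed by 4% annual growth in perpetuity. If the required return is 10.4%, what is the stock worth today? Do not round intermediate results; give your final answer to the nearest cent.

D_1 = 0.44649
D_2 = 0.48623
Terminal value at year 2: TV = D_2×(1+g_2)/(r−g_2) = 0.50568/0.064 = 7.90120
P_0 = D_1/(1+r)^1 + D_2/(1+r)^2 + TV/(1+r)^2
    = 0.40443 + 0.39893 + 6.48268 = 7.28605

7.29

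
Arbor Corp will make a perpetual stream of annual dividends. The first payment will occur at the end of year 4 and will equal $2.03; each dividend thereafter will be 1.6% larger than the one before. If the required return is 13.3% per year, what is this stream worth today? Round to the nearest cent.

$11.93

Value at end of year 3: C₁ / (r − g) = $2.03 / (0.133 − 0.016) = $17.3504
Discount to today: PV = $17.3504 / (1 + 0.133)^3 = $17.3504 / 1.454420 = $11.93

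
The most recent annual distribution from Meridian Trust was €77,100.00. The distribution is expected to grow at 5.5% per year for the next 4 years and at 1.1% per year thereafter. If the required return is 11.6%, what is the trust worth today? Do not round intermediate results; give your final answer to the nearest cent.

D_1 = 81340.50000
D_2 = 85814.22750
D_3 = 90534.01001
D_4 = 95513.38056
Terminal value at year 4: TV = D_4×(1+g_2)/(r−g_2) = 96564.02775/0.105 = 919657.40714
P_0 = D_1/(1+r)^1 + D_2/(1+r)^2 + D_3/(1+r)^3 + D_4/(1+r)^4 + TV/(1+r)^4
    = 72885.75269 + 68901.85402 + 65135.71325 + 61575.42785 + 592883.40531 = 861382.15313

€861382.15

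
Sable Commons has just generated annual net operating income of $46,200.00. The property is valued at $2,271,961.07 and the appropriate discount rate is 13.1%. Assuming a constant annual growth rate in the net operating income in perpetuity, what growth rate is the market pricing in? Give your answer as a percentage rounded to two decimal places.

P = D₀(1+g)/(r−g) ⇒ P(r−g) = D₀(1+g) ⇒ g(P+D₀) = P·r − D₀
g = (P·r − D₀)/(P + D₀) = ($2,271,961.07×0.131 − $46,200.00) / ($2,271,961.07 + $46,200.00) = 0.108460

10.85%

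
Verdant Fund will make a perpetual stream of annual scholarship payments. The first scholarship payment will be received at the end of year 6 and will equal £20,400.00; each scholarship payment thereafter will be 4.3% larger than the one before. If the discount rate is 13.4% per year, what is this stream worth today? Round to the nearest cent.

Value at end of year 5: C₁ / (r − g) = £20,400.00 / (0.134 − 0.043) = £224,175.8242
Discount to today: PV = £224,175.8242 / (1 + 0.134)^5 = £224,175.8242 / 1.875276 = £119,542.82

£119542.82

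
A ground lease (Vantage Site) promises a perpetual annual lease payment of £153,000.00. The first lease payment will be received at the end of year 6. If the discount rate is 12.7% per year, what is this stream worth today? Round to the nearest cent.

Value at end of year 5: C / r = £153,000.00 / 0.127 = £1,204,724.4094
Discount to today: PV = £1,204,724.4094 / (1 + 0.127)^5 = £1,204,724.4094 / 1.818108 = £662,625.48

£662625.48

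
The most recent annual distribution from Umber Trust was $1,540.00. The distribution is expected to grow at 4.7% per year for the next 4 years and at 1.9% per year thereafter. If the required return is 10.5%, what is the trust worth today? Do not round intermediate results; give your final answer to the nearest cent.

D_1 = 1612.38000
D_2 = 1688.16186
D_3 = 1767.50547
D_4 = 1850.57822
Terminal value at year 4: TV = D_4×(1+g_2)/(r−g_2) = 1885.73921/0.086 = 21927.20012
P_0 = D_1/(1+r)^1 + D_2/(1+r)^2 + D_3/(1+r)^3 + D_4/(1+r)^4 + TV/(1+r)^4
    = 1459.16742 + 1382.57764 + 1310.00795 + 1241.24735 + 14707.33783 = 20100.33819

$20100.34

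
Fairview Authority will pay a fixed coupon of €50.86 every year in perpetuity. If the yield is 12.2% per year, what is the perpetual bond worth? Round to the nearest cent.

€416.89

Level perpetuity: PV = C / r = €50.86 / 0.122 = €416.89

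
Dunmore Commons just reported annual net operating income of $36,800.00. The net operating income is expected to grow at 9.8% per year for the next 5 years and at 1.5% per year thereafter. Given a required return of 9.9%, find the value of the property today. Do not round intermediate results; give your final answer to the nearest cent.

$626145.63

D_1 = 40406.40000
D_2 = 44366.22720
D_3 = 48714.11747
D_4 = 53488.10098
D_5 = 58729.93487
Terminal value at year 5: TV = D_5×(1+g_2)/(r−g_2) = 59610.88390/0.084 = 709653.37972
P_0 = D_1/(1+r)^1 + D_2/(1+r)^2 + D_3/(1+r)^3 + D_4/(1+r)^4 + D_5/(1+r)^5 + TV/(1+r)^5
    = 36766.51501 + 36733.06050 + 36699.63642 + 36666.24276 + 36632.87948 + 442647.29368 = 626145.62784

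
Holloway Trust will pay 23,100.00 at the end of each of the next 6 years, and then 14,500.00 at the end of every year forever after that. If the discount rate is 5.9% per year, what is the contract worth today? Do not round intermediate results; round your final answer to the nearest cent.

288184.90

PV of 6-year annuity: 23,100.00 × [1 − (1+0.059)^−6] / 0.059 = 113947.95720
Perpetuity value at year 6: 14,500.00 / 0.059 = 245762.71186
PV of perpetuity: 245762.71186 / (1+0.059)^6 = 174236.93786
Total PV = 113947.95720 + 174236.93786 = 288184.89506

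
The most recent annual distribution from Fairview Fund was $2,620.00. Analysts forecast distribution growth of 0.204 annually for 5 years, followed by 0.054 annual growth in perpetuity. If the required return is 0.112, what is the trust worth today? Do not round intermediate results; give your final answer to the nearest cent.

$87580.27

D_1 = 3154.48000
D_2 = 3797.99392
D_3 = 4572.78468
D_4 = 5505.63275
D_5 = 6628.78184
Terminal value at year 5: TV = D_5×(1+g_2)/(r−g_2) = 6986.73606/0.058 = 120460.96647
P_0 = D_1/(1+r)^1 + D_2/(1+r)^2 + D_3/(1+r)^3 + D_4/(1+r)^4 + D_5/(1+r)^5 + TV/(1+r)^5
    = 2836.76259 + 3071.45878 + 3325.57227 + 3600.70955 + 3898.60998 + 70847.15369 = 87580.26685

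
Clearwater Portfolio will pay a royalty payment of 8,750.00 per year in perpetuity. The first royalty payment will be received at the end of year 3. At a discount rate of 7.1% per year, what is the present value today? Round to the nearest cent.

Value at end of year 2: C / r = 8,750.00 / 0.071 = 123,239.4366
Discount to today: PV = 123,239.4366 / (1 + 0.071)^2 = 123,239.4366 / 1.147041 = 107,441.18

107441.18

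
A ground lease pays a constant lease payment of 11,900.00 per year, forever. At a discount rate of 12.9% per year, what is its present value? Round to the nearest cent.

92248.06

Level perpetuity: PV = C / r = 11,900.00 / 0.129 = 92,248.06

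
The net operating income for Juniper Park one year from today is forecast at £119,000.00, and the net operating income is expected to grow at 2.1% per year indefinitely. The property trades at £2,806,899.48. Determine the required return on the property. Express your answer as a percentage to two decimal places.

6.34%

P = D₁/(r − g) ⇒ r = D₁/P + g = £119,000.0000/£2,806,899.48 + 0.021 = 0.042396 + 0.021 = 0.063396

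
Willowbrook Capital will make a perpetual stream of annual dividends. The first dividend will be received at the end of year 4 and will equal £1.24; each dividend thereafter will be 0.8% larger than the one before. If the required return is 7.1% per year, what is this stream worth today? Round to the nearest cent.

Value at end of year 3: C₁ / (r − g) = £1.24 / (0.071 − 0.008) = £19.6825
Discount to today: PV = £19.6825 / (1 + 0.071)^3 = £19.6825 / 1.228481 = £16.02

£16.02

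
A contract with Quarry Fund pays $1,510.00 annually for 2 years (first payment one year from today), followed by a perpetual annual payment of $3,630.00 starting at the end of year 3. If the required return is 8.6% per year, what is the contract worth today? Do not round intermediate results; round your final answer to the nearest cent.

$38459.65

PV of 2-year annuity: $1,510.00 × [1 − (1+0.086)^−2] / 0.086 = 2670.73994
Perpetuity value at year 2: $3,630.00 / 0.086 = 42209.30233
PV of perpetuity: 42209.30233 / (1+0.086)^2 = 35788.91426
Total PV = 2670.73994 + 35788.91426 = 38459.65420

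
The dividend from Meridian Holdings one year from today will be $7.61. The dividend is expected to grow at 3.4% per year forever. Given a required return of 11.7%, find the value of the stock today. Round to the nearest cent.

$91.69

Growing perpetuity: P = D₁ / (r − g) = $7.6100 / (0.117 − 0.034) = $91.69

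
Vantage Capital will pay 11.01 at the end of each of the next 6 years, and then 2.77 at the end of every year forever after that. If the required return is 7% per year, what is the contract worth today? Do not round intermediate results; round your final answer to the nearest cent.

PV of 6-year annuity: 11.01 × [1 − (1+0.07)^−6] / 0.07 = 52.47960
Perpetuity value at year 6: 2.77 / 0.07 = 39.57143
PV of perpetuity: 39.57143 / (1+0.07)^6 = 26.36811
Total PV = 52.47960 + 26.36811 = 78.84772

78.85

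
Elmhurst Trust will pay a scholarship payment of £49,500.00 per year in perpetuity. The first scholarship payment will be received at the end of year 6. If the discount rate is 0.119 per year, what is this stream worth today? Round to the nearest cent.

£237087.03

Value at end of year 5: C / r = £49,500.00 / 0.119 = £415,966.3866
Discount to today: PV = £415,966.3866 / (1 + 0.119)^5 = £415,966.3866 / 1.754488 = £237,087.03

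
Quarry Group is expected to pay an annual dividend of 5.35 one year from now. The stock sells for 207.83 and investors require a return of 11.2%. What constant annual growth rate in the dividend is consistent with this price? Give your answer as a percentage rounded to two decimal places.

8.63%

P = D₁/(r−g) ⇒ g = r − D₁/P = 0.112 − 5.35/207.83 = 0.086258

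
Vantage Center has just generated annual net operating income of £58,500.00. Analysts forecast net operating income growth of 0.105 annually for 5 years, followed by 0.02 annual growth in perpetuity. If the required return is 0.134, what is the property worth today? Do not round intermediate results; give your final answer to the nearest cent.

D_1 = 64642.50000
D_2 = 71429.96250
D_3 = 78930.10856
D_4 = 87217.76996
D_5 = 96375.63581
Terminal value at year 5: TV = D_5×(1+g_2)/(r−g_2) = 98303.14852/0.114 = 862308.32038
P_0 = D_1/(1+r)^1 + D_2/(1+r)^2 + D_3/(1+r)^3 + D_4/(1+r)^4 + D_5/(1+r)^5 + TV/(1+r)^5
    = 57003.96825 + 55546.19482 + 54125.70130 + 52741.53433 + 51392.76494 + 459830.00206 = 730640.16570

£730640.17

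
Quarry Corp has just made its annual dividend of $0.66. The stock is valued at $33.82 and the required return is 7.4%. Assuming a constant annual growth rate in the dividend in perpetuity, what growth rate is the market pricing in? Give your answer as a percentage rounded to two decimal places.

P = D₀(1+g)/(r−g) ⇒ P(r−g) = D₀(1+g) ⇒ g(P+D₀) = P·r − D₀
g = (P·r − D₀)/(P + D₀) = ($33.82×0.074 − $0.66) / ($33.82 + $0.66) = 0.053442

5.34%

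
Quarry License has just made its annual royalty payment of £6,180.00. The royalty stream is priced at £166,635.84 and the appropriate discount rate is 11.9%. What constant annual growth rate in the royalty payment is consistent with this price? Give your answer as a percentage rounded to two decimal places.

7.90%

P = D₀(1+g)/(r−g) ⇒ P(r−g) = D₀(1+g) ⇒ g(P+D₀) = P·r − D₀
g = (P·r − D₀)/(P + D₀) = (£166,635.84×0.119 − £6,180.00) / (£166,635.84 + £6,180.00) = 0.078984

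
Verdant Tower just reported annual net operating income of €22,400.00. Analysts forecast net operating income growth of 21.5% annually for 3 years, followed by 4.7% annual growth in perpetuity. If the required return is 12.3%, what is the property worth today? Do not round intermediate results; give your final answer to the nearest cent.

D_1 = 27216.00000
D_2 = 33067.44000
D_3 = 40176.93960
Terminal value at year 3: TV = D_3×(1+g_2)/(r−g_2) = 42065.25576/0.076 = 553490.20738
P_0 = D_1/(1+r)^1 + D_2/(1+r)^2 + D_3/(1+r)^3 + TV/(1+r)^3
    = 24235.08459 + 26220.50559 + 28368.57907 + 390814.50379 = 469638.67305

€469638.67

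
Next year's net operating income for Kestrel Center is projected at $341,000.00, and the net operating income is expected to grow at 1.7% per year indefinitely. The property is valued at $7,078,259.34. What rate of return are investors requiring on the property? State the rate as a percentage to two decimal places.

P = D₁/(r − g) ⇒ r = D₁/P + g = $341,000.0000/$7,078,259.34 + 0.017 = 0.048176 + 0.017 = 0.065176

6.52%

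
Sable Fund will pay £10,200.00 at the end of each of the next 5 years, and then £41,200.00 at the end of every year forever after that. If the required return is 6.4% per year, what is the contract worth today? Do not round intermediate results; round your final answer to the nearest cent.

£514575.51

PV of 5-year annuity: £10,200.00 × [1 − (1+0.064)^−5] / 0.064 = 42502.57429
Perpetuity value at year 5: £41,200.00 / 0.064 = 643750.00000
PV of perpetuity: 643750.00000 / (1+0.064)^5 = 472072.93520
Total PV = 42502.57429 + 472072.93520 = 514575.50950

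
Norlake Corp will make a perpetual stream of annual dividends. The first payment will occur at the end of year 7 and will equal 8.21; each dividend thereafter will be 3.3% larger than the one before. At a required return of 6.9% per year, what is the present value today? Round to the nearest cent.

152.82

Value at end of year 6: C₁ / (r − g) = 8.21 / (0.069 − 0.033) = 228.0556
Discount to today: PV = 228.0556 / (1 + 0.069)^6 = 228.0556 / 1.492335 = 152.82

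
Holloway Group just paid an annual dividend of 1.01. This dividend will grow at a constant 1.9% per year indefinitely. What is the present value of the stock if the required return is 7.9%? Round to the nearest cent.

17.15

D₁ = D₀ × (1 + g) = 1.01 × 1.019 = 1.0292
Growing perpetuity: P = D₁ / (r − g) = 1.0292 / (0.079 − 0.019) = 17.15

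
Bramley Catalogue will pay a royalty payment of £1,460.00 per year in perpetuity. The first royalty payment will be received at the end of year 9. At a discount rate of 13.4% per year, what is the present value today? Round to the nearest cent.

Value at end of year 8: C / r = £1,460.00 / 0.134 = £10,895.5224
Discount to today: PV = £10,895.5224 / (1 + 0.134)^8 = £10,895.5224 / 2.734667 = £3,984.22

£3984.22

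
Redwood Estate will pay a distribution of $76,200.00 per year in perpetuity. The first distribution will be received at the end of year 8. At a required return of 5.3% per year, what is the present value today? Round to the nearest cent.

Value at end of year 7: C / r = $76,200.00 / 0.053 = $1,437,735.8491
Discount to today: PV = $1,437,735.8491 / (1 + 0.053)^7 = $1,437,735.8491 / 1.435485 = $1,001,568.15

$1001568.15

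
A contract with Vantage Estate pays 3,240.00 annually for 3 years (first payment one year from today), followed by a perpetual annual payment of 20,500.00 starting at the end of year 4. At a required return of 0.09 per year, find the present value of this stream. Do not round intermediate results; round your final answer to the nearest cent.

PV of 3-year annuity: 3,240.00 × [1 − (1+0.09)^−3] / 0.09 = 8201.39472
Perpetuity value at year 3: 20,500.00 / 0.09 = 227777.77778
PV of perpetuity: 227777.77778 / (1+0.09)^3 = 175886.23713
Total PV = 8201.39472 + 175886.23713 = 184087.63184

184087.63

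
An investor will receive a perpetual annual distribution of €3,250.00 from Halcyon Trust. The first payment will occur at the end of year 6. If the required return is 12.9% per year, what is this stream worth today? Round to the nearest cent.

Value at end of year 5: C / r = €3,250.00 / 0.129 = €25,193.7984
Discount to today: PV = €25,193.7984 / (1 + 0.129)^5 = €25,193.7984 / 1.834297 = €13,734.85

€13734.85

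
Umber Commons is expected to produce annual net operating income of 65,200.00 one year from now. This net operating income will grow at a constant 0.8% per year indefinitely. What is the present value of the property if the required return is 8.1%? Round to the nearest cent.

893150.68

Growing perpetuity: P = D₁ / (r − g) = 65,200.0000 / (0.081 − 0.008) = 893,150.68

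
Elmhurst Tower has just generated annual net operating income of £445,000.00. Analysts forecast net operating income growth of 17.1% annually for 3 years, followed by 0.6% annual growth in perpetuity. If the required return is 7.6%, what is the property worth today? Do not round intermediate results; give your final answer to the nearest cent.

£9828077.54

D_1 = 521095.00000
D_2 = 610202.24500
D_3 = 714546.82890
Terminal value at year 3: TV = D_3×(1+g_2)/(r−g_2) = 718834.10987/0.07 = 10269058.71241
P_0 = D_1/(1+r)^1 + D_2/(1+r)^2 + D_3/(1+r)^3 + TV/(1+r)^3
    = 484289.03346 + 527046.89422 + 573579.84492 + 8243161.77121 = 9828077.54381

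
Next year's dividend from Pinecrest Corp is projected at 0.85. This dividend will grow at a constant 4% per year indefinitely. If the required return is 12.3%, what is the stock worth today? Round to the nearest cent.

Growing perpetuity: P = D₁ / (r − g) = 0.8500 / (0.123 − 0.04) = 10.24

10.24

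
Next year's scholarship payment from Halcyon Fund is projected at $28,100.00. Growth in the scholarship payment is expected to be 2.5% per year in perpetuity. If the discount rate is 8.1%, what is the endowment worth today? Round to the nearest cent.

Growing perpetuity: P = D₁ / (r − g) = $28,100.0000 / (0.081 − 0.025) = $501,785.71

$501785.71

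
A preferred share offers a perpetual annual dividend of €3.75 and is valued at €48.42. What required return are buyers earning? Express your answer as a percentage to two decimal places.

P = C/r ⇒ r = C/P = €3.75/€48.42 = 0.077447

7.74%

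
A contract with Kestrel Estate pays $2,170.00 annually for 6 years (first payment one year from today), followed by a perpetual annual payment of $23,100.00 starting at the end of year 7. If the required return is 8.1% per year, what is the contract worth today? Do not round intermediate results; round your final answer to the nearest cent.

$188721.14

PV of 6-year annuity: $2,170.00 × [1 − (1+0.081)^−6] / 0.081 = 10001.28883
Perpetuity value at year 6: $23,100.00 / 0.081 = 285185.18519
PV of perpetuity: 285185.18519 / (1+0.081)^6 = 178719.85248
Total PV = 10001.28883 + 178719.85248 = 188721.14131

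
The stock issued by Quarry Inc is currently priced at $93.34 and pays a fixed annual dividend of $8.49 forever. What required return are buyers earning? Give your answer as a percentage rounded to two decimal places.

P = C/r ⇒ r = C/P = $8.49/$93.34 = 0.090958

9.10%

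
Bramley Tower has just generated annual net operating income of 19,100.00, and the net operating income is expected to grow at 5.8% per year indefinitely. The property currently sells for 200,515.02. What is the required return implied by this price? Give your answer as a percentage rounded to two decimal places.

D₁ = 19,100.00 × 1.058 = 20,207.8000
P = D₁/(r − g) ⇒ r = D₁/P + g = 20,207.8000/200,515.02 + 0.058 = 0.100779 + 0.058 = 0.158779

15.88%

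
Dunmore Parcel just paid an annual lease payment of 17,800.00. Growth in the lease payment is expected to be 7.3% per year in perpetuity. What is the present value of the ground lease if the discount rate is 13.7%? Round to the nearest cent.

298428.13

D₁ = D₀ × (1 + g) = 17,800.00 × 1.073 = 19,099.4000
Growing perpetuity: P = D₁ / (r − g) = 19,099.4000 / (0.137 − 0.073) = 298,428.13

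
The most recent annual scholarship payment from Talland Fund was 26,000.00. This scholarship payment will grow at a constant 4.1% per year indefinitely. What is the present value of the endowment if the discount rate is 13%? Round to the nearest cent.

304112.36

D₁ = D₀ × (1 + g) = 26,000.00 × 1.041 = 27,066.0000
Growing perpetuity: P = D₁ / (r − g) = 27,066.0000 / (0.13 − 0.041) = 304,112.36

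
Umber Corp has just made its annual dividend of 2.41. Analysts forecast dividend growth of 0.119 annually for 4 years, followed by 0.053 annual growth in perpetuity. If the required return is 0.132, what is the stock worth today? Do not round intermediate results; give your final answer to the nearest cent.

40.04

D_1 = 2.69679
D_2 = 3.01771
D_3 = 3.37682
D_4 = 3.77866
Terminal value at year 4: TV = D_4×(1+g_2)/(r−g_2) = 3.97893/0.079 = 50.36614
P_0 = D_1/(1+r)^1 + D_2/(1+r)^2 + D_3/(1+r)^3 + D_4/(1+r)^4 + TV/(1+r)^4
    = 2.38232 + 2.35496 + 2.32792 + 2.30119 + 30.67277 = 40.03916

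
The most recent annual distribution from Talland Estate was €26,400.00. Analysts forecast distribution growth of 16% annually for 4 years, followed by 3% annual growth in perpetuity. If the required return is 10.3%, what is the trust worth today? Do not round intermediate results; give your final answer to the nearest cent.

€575633.87

D_1 = 30624.00000
D_2 = 35523.84000
D_3 = 41207.65440
D_4 = 47800.87910
Terminal value at year 4: TV = D_4×(1+g_2)/(r−g_2) = 49234.90548/0.073 = 674450.75996
P_0 = D_1/(1+r)^1 + D_2/(1+r)^2 + D_3/(1+r)^3 + D_4/(1+r)^4 + TV/(1+r)^4
    = 27764.27924 + 29199.06067 + 30707.98765 + 32294.89181 + 455667.65162 = 575633.87099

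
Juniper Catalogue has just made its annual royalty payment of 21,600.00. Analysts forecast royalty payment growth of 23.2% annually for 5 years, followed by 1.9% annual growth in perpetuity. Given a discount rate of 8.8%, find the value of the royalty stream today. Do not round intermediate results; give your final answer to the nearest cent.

753106.90

D_1 = 26611.20000
D_2 = 32784.99840
D_3 = 40391.11803
D_4 = 49761.85741
D_5 = 61306.60833
Terminal value at year 5: TV = D_5×(1+g_2)/(r−g_2) = 62471.43389/0.069 = 905383.09984
P_0 = D_1/(1+r)^1 + D_2/(1+r)^2 + D_3/(1+r)^3 + D_4/(1+r)^4 + D_5/(1+r)^5 + TV/(1+r)^5
    = 24458.82353 + 27696.02076 + 31361.67057 + 35512.47991 + 40212.66107 + 593865.24105 = 753106.89689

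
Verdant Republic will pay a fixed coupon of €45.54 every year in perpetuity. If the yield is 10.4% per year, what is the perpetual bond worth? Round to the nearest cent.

Level perpetuity: PV = C / r = €45.54 / 0.104 = €437.88

€437.88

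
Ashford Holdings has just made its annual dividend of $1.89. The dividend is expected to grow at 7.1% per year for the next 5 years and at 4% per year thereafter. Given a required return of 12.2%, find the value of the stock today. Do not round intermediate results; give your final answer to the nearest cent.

D_1 = 2.02419
D_2 = 2.16791
D_3 = 2.32183
D_4 = 2.48668
D_5 = 2.66323
Terminal value at year 5: TV = D_5×(1+g_2)/(r−g_2) = 2.76976/0.082 = 33.77759
P_0 = D_1/(1+r)^1 + D_2/(1+r)^2 + D_3/(1+r)^3 + D_4/(1+r)^4 + D_5/(1+r)^5 + TV/(1+r)^5
    = 1.80409 + 1.72209 + 1.64381 + 1.56909 + 1.49777 + 18.99610 = 27.23294

$27.23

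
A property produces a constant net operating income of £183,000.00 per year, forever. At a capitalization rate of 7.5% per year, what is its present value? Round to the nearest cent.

£2440000.00

Level perpetuity: PV = C / r = £183,000.00 / 0.075 = £2,440,000.00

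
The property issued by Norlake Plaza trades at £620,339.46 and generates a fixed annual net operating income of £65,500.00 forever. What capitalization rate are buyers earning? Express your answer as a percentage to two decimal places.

10.56%

P = C/r ⇒ r = C/P = £65,500.00/£620,339.46 = 0.105587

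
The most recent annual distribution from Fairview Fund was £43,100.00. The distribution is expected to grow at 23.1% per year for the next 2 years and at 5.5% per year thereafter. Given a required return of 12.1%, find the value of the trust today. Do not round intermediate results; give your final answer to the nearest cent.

D_1 = 53056.10000
D_2 = 65312.05910
Terminal value at year 2: TV = D_2×(1+g_2)/(r−g_2) = 68904.22235/0.066 = 1044003.36895
P_0 = D_1/(1+r)^1 + D_2/(1+r)^2 + TV/(1+r)^2
    = 47329.25959 + 51973.52235 + 830788.88000 = 930091.66194

£930091.66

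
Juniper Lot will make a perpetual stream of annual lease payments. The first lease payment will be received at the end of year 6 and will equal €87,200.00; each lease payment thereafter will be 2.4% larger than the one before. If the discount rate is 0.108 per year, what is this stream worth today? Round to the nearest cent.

€621639.21

Value at end of year 5: C₁ / (r − g) = €87,200.00 / (0.108 − 0.024) = €1,038,095.2381
Discount to today: PV = €1,038,095.2381 / (1 + 0.108)^5 = €1,038,095.2381 / 1.669932 = €621,639.21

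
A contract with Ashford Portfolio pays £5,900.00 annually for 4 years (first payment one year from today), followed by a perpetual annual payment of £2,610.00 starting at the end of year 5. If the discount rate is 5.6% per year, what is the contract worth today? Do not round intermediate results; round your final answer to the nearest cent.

PV of 4-year annuity: £5,900.00 × [1 − (1+0.056)^−4] / 0.056 = 20632.77994
Perpetuity value at year 4: £2,610.00 / 0.056 = 46607.14286
PV of perpetuity: 46607.14286 / (1+0.056)^4 = 37479.76054
Total PV = 20632.77994 + 37479.76054 = 58112.54049

£58112.54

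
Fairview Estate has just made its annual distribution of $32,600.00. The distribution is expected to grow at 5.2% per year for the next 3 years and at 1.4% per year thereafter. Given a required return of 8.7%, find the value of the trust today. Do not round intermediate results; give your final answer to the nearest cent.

D_1 = 34295.20000
D_2 = 36078.55040
D_3 = 37954.63502
Terminal value at year 3: TV = D_3×(1+g_2)/(r−g_2) = 38485.99991/0.073 = 527205.47823
P_0 = D_1/(1+r)^1 + D_2/(1+r)^2 + D_3/(1+r)^3 + TV/(1+r)^3
    = 31550.32199 + 30534.44225 + 29551.27254 + 410479.31995 = 502115.35673

$502115.36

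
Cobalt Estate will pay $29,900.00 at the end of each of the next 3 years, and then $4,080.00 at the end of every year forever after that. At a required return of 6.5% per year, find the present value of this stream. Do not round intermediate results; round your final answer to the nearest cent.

$131152.87

PV of 3-year annuity: $29,900.00 × [1 − (1+0.065)^−3] / 0.065 = 79189.41777
Perpetuity value at year 3: $4,080.00 / 0.065 = 62769.23077
PV of perpetuity: 62769.23077 / (1+0.065)^3 = 51963.45069
Total PV = 79189.41777 + 51963.45069 = 131152.86846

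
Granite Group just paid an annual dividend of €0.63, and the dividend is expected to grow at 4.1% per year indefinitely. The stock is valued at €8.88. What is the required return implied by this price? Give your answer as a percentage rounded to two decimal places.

11.49%

D₁ = €0.63 × 1.041 = €0.6558
P = D₁/(r − g) ⇒ r = D₁/P + g = €0.6558/€8.88 + 0.041 = 0.073855 + 0.041 = 0.114855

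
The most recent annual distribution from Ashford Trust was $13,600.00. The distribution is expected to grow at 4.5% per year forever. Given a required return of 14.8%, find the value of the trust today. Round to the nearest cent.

D₁ = D₀ × (1 + g) = $13,600.00 × 1.045 = $14,212.0000
Growing perpetuity: P = D₁ / (r − g) = $14,212.0000 / (0.148 − 0.045) = $137,980.58

$137980.58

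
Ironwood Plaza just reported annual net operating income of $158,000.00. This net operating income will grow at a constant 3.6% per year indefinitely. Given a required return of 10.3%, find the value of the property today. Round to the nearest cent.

D₁ = D₀ × (1 + g) = $158,000.00 × 1.036 = $163,688.0000
Growing perpetuity: P = D₁ / (r − g) = $163,688.0000 / (0.103 − 0.036) = $2,443,104.48

$2443104.48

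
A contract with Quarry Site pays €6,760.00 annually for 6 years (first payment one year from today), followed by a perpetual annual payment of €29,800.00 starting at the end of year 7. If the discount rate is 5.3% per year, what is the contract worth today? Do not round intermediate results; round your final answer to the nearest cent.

PV of 6-year annuity: €6,760.00 × [1 − (1+0.053)^−6] / 0.053 = 33984.93231
Perpetuity value at year 6: €29,800.00 / 0.053 = 562264.15094
PV of perpetuity: 562264.15094 / (1+0.053)^6 = 412448.91679
Total PV = 33984.93231 + 412448.91679 = 446433.84910

€446433.85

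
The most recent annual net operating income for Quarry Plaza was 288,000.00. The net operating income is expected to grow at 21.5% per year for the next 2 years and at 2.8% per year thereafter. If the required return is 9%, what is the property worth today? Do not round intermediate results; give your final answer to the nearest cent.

6612131.40

D_1 = 349920.00000
D_2 = 425152.80000
Terminal value at year 2: TV = D_2×(1+g_2)/(r−g_2) = 437057.07840/0.062 = 7049307.71613
P_0 = D_1/(1+r)^1 + D_2/(1+r)^2 + TV/(1+r)^2
    = 321027.52294 + 357842.60584 + 5933261.27105 = 6612131.39982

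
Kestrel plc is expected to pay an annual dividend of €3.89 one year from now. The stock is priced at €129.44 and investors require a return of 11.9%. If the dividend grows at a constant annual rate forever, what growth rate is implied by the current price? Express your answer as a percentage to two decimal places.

8.89%

P = D₁/(r−g) ⇒ g = r − D₁/P = 0.119 − €3.89/€129.44 = 0.088947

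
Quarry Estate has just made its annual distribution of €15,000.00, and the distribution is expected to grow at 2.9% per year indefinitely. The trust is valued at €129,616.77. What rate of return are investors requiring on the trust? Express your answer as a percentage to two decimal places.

14.81%

D₁ = €15,000.00 × 1.029 = €15,435.0000
P = D₁/(r − g) ⇒ r = D₁/P + g = €15,435.0000/€129,616.77 + 0.029 = 0.119082 + 0.029 = 0.148082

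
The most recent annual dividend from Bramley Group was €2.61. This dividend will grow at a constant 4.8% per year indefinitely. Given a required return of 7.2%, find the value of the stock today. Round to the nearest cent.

D₁ = D₀ × (1 + g) = €2.61 × 1.048 = €2.7353
Growing perpetuity: P = D₁ / (r − g) = €2.7353 / (0.072 − 0.048) = €113.97

€113.97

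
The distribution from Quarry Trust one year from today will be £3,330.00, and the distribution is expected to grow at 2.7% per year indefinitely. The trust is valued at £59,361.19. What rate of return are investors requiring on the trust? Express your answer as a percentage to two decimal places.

8.31%

P = D₁/(r − g) ⇒ r = D₁/P + g = £3,330.0000/£59,361.19 + 0.027 = 0.056097 + 0.027 = 0.083097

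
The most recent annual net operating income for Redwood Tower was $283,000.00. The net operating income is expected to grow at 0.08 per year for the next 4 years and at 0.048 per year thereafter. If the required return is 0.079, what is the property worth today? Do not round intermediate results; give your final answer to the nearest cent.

D_1 = 305640.00000
D_2 = 330091.20000
D_3 = 356498.49600
D_4 = 385018.37568
Terminal value at year 4: TV = D_4×(1+g_2)/(r−g_2) = 403499.25771/0.031 = 13016105.08750
P_0 = D_1/(1+r)^1 + D_2/(1+r)^2 + D_3/(1+r)^3 + D_4/(1+r)^4 + TV/(1+r)^4
    = 283262.27989 + 283524.80285 + 283787.56912 + 284050.57892 + 9602742.15179 = 10737367.38257

$10737367.38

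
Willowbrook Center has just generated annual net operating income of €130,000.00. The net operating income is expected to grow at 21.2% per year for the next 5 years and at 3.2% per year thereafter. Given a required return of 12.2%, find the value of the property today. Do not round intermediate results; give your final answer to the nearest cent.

€3016633.64

D_1 = 157560.00000
D_2 = 190962.72000
D_3 = 231446.81664
D_4 = 280513.54177
D_5 = 339982.41262
Terminal value at year 5: TV = D_5×(1+g_2)/(r−g_2) = 350861.84983/0.09 = 3898464.99807
P_0 = D_1/(1+r)^1 + D_2/(1+r)^2 + D_3/(1+r)^3 + D_4/(1+r)^4 + D_5/(1+r)^5 + TV/(1+r)^5
    = 140427.80749 + 151692.07012 + 163859.88323 + 177003.72413 + 191201.88382 + 2192448.26781 = 3016633.63660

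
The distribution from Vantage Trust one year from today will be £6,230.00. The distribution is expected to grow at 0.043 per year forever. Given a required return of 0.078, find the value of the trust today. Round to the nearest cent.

£178000.00

Growing perpetuity: P = D₁ / (r − g) = £6,230.0000 / (0.078 − 0.043) = £178,000.00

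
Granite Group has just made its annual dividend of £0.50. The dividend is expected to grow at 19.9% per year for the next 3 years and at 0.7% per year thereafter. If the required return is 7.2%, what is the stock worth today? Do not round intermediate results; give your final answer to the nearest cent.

£12.72

D_1 = 0.59950
D_2 = 0.71880
D_3 = 0.86184
Terminal value at year 3: TV = D_3×(1+g_2)/(r−g_2) = 0.86787/0.065 = 13.35192
P_0 = D_1/(1+r)^1 + D_2/(1+r)^2 + D_3/(1+r)^3 + TV/(1+r)^3
    = 0.55924 + 0.62549 + 0.69959 + 10.83825 = 12.72257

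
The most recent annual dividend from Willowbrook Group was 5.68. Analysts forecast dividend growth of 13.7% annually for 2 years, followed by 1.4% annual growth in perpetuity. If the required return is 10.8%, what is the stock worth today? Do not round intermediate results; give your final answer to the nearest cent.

76.33

D_1 = 6.45816
D_2 = 7.34293
Terminal value at year 2: TV = D_2×(1+g_2)/(r−g_2) = 7.44573/0.094 = 79.20988
P_0 = D_1/(1+r)^1 + D_2/(1+r)^2 + TV/(1+r)^2
    = 5.82866 + 5.98122 + 64.52082 = 76.33070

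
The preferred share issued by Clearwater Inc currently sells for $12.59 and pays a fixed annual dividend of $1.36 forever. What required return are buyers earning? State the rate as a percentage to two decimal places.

P = C/r ⇒ r = C/P = $1.36/$12.59 = 0.108022

10.80%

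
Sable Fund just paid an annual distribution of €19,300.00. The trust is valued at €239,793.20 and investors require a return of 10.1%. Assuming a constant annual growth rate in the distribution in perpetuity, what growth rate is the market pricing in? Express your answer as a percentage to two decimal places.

P = D₀(1+g)/(r−g) ⇒ P(r−g) = D₀(1+g) ⇒ g(P+D₀) = P·r − D₀
g = (P·r − D₀)/(P + D₀) = (€239,793.20×0.101 − €19,300.00) / (€239,793.20 + €19,300.00) = 0.018986

1.90%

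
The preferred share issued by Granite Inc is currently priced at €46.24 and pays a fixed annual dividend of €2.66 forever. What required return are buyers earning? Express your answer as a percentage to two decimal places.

P = C/r ⇒ r = C/P = €2.66/€46.24 = 0.057526

5.75%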